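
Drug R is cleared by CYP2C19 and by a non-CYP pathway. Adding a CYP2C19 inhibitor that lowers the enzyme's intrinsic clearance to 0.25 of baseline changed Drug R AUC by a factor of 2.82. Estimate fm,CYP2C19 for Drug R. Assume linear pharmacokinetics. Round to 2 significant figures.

CL'/CL = 1 / 2.82 = 0.3546
0.25·fm + (1 − fm) = 0.3546
fm = (0.3546 − 1) / (0.25 − 1) = 0.86

0.86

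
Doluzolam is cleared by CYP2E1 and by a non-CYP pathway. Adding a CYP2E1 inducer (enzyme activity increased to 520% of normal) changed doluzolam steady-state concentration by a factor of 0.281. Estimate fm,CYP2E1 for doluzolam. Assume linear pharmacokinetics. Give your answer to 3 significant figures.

0.609

Call the CYP2E1 fraction fm. After the interaction, CL_new/CL_old = fm × 5.2 + (1 − fm).
Steady-state concentration ratio = 1 / (new CL fraction), so new CL fraction = 1 / 0.281 = 3.559.
fm × 5.2 + 1 − fm = 3.559  ⇒  fm × (5.2 − 1) = 2.559  ⇒  fm = 0.609.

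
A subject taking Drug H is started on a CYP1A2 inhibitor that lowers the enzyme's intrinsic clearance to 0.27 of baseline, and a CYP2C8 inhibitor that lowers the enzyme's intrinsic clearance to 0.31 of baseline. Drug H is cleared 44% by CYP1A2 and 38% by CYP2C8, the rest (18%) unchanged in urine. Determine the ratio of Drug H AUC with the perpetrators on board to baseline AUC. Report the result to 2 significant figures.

The CYP1A2 pathway (44% of clearance) falls to 0.27× activity: 0.44 × 0.27 = 0.1188.
The CYP2C8 pathway (38% of clearance) falls to 0.31× activity: 0.38 × 0.31 = 0.1178.
Non-CYP routes (18%) are unchanged.
CL_new/CL_old = 0.1188 + 0.1178 + 0.18 = 0.4166.
Because AUC varies inversely with clearance, the combined effect is 1 / 0.4166 = 2.4.

2.4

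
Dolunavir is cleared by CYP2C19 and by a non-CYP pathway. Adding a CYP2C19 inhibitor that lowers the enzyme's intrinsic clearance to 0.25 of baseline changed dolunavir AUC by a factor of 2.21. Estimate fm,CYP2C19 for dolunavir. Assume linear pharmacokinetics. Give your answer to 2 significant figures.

Let x = fm,CYP2C19. Because AUC ∝ 1/CL, relative clearance fell to 1/2.21 = 0.4525.
Setting x·0.25 + (1 − x) = 0.4525 and solving: x = (0.4525 − 1)/(0.25 − 1) = 0.73.

0.73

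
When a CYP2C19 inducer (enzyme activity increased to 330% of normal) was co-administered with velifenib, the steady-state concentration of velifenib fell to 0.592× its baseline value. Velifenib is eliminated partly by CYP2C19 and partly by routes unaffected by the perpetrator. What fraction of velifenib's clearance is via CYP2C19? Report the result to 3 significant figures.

CL'/CL = 1 / 0.592 = 1.689
3.3·fm + (1 − fm) = 1.689
fm = (1.689 − 1) / (3.3 − 1) = 0.300

0.300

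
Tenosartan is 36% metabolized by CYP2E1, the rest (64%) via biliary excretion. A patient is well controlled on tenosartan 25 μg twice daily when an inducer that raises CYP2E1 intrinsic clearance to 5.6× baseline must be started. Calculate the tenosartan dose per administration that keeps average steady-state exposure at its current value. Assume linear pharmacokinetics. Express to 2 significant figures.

The CYP2E1 pathway (36% of clearance) increases to 5.6× activity: 0.36 × 5.6 = 2.016.
Non-CYP routes (64%) are unchanged.
CL_new/CL_old = 2.016 + 0.64 = 2.656.
To maintain the same steady-state level, dose must scale with clearance: new dose = 25 × 2.656 = 66 μg.

66 μg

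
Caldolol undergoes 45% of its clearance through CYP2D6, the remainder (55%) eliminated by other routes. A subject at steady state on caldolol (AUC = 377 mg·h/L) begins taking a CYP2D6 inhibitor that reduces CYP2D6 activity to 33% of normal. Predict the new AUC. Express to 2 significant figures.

5.4 × 10² mg·h/L

The CYP2D6 pathway (45% of clearance) drops to 0.33× activity: 0.45 × 0.33 = 0.1485.
The remaining 55% of clearance is unaffected.
New clearance relative to baseline: 0.1485 + 0.55 = 0.6985.
AUC ∝ 1/CL, so new value = 377 / 0.6985 = 5.4 × 10² mg·h/L.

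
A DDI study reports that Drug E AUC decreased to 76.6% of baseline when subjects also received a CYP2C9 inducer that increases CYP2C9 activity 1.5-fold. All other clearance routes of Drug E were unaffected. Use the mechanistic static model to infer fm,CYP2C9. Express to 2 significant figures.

Write x for the fraction cleared via CYP2C9. The observed AUC change means clearance rose to 1/0.766 = 1.305 of baseline.
Only the CYP2C9 route changed, so 1.305 = x·1.5 + (1 − x), giving x = 0.61.

0.61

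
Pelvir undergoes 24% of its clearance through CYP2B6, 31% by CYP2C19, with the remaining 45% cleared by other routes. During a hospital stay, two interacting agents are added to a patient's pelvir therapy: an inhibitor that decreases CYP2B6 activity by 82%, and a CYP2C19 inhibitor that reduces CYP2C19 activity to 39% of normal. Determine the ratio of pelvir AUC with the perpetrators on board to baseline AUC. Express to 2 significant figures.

CYP2B6: 0.24 × 0.18 = 0.0432
CYP2C19: 0.31 × 0.39 = 0.1209
Other: 0.45 (unchanged)
CL_new/CL_old = 0.0432 + 0.1209 + 0.45 = 0.6141.
Net AUC ratio = 1 / 0.6141 = 1.6.

1.6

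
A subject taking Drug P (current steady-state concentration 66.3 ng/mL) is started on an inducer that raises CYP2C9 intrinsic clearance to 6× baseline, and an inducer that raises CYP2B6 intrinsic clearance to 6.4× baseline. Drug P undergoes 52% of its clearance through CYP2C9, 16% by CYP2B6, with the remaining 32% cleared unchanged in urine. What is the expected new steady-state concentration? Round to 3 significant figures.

The CYP2C9 pathway (52% of clearance) rises to 6× activity: 0.52 × 6 = 3.12.
The CYP2B6 pathway (16% of clearance) increases to 6.4× activity: 0.16 × 6.4 = 1.024.
The remaining 32% of clearance is unaffected.
CL_new/CL_old = 3.12 + 1.024 + 0.32 = 4.464.
Steady-state concentration ∝ 1/CL: new value = 66.3 / 4.464 = 14.9 ng/mL.

14.9 ng/mL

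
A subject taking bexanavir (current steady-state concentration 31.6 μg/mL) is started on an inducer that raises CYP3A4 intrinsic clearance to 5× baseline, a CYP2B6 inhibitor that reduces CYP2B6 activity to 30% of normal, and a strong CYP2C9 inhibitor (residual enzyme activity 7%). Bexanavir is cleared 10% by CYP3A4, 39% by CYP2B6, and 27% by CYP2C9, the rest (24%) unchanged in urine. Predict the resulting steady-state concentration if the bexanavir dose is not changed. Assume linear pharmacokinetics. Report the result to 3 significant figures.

36.1 μg/mL

The CYP3A4 pathway (10% of clearance) is boosted to 5× activity: 0.1 × 5 = 0.5.
The CYP2B6 pathway (39% of clearance) falls to 0.3× activity: 0.39 × 0.3 = 0.117.
The CYP2C9 pathway (27% of clearance) drops to 0.07× activity: 0.27 × 0.07 = 0.0189.
The remaining 24% of clearance is unaffected.
New clearance relative to baseline: 0.5 + 0.117 + 0.0189 + 0.24 = 0.8759.
Steady-state concentration ∝ 1/CL: new value = 31.6 / 0.8759 = 36.1 μg/mL.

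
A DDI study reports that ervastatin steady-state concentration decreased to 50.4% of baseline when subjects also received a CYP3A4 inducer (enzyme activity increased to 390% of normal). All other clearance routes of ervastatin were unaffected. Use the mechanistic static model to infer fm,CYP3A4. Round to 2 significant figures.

Let fm be the CYP3A4 fraction. New clearance relative to baseline = fm × 3.9 + (1 − fm).
Steady-state concentration ratio = 1 / (new CL fraction), so new CL fraction = 1 / 0.504 = 1.984.
fm × 3.9 + 1 − fm = 1.984  ⇒  fm × (3.9 − 1) = 0.9841  ⇒  fm = 0.34.

0.34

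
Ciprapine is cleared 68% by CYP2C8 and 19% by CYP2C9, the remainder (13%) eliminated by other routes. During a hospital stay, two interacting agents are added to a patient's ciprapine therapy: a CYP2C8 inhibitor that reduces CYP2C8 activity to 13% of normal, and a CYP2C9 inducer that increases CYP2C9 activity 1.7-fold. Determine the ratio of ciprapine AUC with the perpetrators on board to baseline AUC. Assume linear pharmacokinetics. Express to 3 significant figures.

The CYP2C8 pathway (68% of clearance) falls to 0.13× activity: 0.68 × 0.13 = 0.0884.
The CYP2C9 pathway (19% of clearance) increases to 1.7× activity: 0.19 × 1.7 = 0.323.
Non-CYP routes (13%) are unchanged.
CL_new/CL_old = 0.0884 + 0.323 + 0.13 = 0.5414.
AUC ∝ 1/CL: fold-change = 1 / 0.5414 = 1.85.

1.85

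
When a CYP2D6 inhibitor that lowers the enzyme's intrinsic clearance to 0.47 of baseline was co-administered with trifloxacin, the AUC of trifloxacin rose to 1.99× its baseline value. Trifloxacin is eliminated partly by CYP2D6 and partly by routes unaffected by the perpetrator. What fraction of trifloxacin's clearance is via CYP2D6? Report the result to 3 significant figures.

CL'/CL = 1 / 1.99 = 0.5025
0.47·fm + (1 − fm) = 0.5025
fm = (0.5025 − 1) / (0.47 − 1) = 0.939

0.939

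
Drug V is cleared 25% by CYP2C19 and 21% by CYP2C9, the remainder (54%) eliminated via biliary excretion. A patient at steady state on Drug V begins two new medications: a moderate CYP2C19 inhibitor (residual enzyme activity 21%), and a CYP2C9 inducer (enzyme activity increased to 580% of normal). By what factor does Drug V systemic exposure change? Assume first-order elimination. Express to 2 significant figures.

0.55

The CYP2C19 pathway (25% of clearance) drops to 0.21× activity: 0.25 × 0.21 = 0.0525.
The CYP2C9 pathway (21% of clearance) increases to 5.8× activity: 0.21 × 5.8 = 1.218.
The remaining 54% of clearance is unaffected.
New clearance relative to baseline: 0.0525 + 1.218 + 0.54 = 1.8105.
Net systemic exposure ratio = 1 / 1.8105 = 0.55.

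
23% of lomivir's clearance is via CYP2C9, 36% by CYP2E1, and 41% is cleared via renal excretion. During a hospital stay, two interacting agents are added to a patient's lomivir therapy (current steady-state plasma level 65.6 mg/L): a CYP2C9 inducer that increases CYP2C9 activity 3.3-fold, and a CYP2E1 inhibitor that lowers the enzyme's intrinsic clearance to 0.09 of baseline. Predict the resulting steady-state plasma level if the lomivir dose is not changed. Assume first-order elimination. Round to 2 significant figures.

The CYP2C9 pathway (23% of clearance) is boosted to 3.3× activity: 0.23 × 3.3 = 0.759.
The CYP2E1 pathway (36% of clearance) falls to 0.09× activity: 0.36 × 0.09 = 0.0324.
Non-CYP routes (41%) are unchanged.
New clearance relative to baseline: 0.759 + 0.0324 + 0.41 = 1.2014.
New steady-state plasma level = 65.6 / 1.2014 = 55 mg/L (concentration scales inversely with clearance).

55 mg/L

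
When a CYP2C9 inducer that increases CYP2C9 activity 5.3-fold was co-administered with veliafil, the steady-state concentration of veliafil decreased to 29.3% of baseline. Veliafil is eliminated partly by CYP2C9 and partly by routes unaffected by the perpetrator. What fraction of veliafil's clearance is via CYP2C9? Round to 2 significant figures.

Call the CYP2C9 fraction fm. After the interaction, CL_new/CL_old = fm × 5.3 + (1 − fm).
Steady-state concentration ratio = 1 / (new CL fraction), so new CL fraction = 1 / 0.293 = 3.413.
fm × 5.3 + 1 − fm = 3.413  ⇒  fm × (5.3 − 1) = 2.413  ⇒  fm = 0.56.

0.56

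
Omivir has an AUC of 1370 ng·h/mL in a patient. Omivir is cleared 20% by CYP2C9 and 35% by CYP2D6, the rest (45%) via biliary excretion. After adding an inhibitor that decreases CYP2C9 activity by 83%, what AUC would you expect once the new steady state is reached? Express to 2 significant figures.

The CYP2C9 pathway (20% of clearance) is reduced to 0.17× activity: 0.2 × 0.17 = 0.034.
CYP2D6 (35%) and the residual 45% are unaffected.
CL_new/CL_old = 0.034 + 0.35 + 0.45 = 0.834.
AUC ∝ 1/CL, so new value = 1370 / 0.834 = 1.6 × 10³ ng·h/mL.

1.6 × 10³ ng·h/mL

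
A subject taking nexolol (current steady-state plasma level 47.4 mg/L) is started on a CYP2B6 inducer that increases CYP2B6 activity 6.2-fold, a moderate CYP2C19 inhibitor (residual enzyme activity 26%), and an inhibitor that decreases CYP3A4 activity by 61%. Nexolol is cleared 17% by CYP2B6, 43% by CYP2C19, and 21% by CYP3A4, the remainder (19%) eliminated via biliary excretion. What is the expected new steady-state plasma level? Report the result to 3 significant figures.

The CYP2B6 pathway (17% of clearance) is boosted to 6.2× activity: 0.17 × 6.2 = 1.054.
The CYP2C19 pathway (43% of clearance) is reduced to 0.26× activity: 0.43 × 0.26 = 0.1118.
The CYP3A4 pathway (21% of clearance) falls to 0.39× activity: 0.21 × 0.39 = 0.0819.
The remaining 19% of clearance is unaffected.
Relative clearance = 1.054 + 0.1118 + 0.0819 + 0.19 = 1.4377.
New steady-state plasma level = 47.4 / 1.4377 = 33.0 mg/L (concentration scales inversely with clearance).

33.0 mg/L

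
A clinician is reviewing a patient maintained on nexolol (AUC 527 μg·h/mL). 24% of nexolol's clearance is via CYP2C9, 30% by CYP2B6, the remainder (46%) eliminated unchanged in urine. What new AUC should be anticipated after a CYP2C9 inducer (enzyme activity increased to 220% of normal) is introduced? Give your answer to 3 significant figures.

The CYP2C9 pathway (24% of clearance) increases to 2.2× activity: 0.24 × 2.2 = 0.528.
CYP2B6 (30%) and the residual 46% are unaffected.
Relative clearance = 0.528 + 0.3 + 0.46 = 1.288.
AUC ∝ 1/CL, so new value = 527 / 1.288 = 409 μg·h/mL.

409 μg·h/mL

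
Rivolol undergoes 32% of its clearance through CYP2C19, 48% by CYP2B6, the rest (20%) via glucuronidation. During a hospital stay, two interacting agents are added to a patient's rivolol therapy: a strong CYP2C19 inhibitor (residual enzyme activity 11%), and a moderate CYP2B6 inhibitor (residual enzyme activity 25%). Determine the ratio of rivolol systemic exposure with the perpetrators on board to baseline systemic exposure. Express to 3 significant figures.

CYP2C19: 0.32 × 0.11 = 0.0352
CYP2B6: 0.48 × 0.25 = 0.12
Other: 0.2 (unchanged)
CL_new/CL_old = 0.0352 + 0.12 + 0.2 = 0.3552.
Net systemic exposure ratio = 1 / 0.3552 = 2.82.

2.82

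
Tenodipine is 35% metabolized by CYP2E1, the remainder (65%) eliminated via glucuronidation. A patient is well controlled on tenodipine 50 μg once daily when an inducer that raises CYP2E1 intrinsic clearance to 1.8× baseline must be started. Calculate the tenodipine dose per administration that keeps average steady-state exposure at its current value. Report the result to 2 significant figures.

The CYP2E1 pathway (35% of clearance) increases to 1.8× activity: 0.35 × 1.8 = 0.63.
Non-CYP routes (65%) are unchanged.
Relative clearance = 0.63 + 0.65 = 1.28.
To maintain the same steady-state level, dose must scale with clearance: new dose = 50 × 1.28 = 64 μg.

64 μg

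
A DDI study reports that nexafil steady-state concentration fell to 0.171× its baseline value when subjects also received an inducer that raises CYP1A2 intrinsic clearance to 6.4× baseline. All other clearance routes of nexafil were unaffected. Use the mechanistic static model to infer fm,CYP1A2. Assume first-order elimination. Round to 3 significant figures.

0.898

Let fm be the CYP1A2 fraction. New clearance relative to baseline = fm × 6.4 + (1 − fm).
Steady-state concentration ratio = 1 / (new CL fraction), so new CL fraction = 1 / 0.171 = 5.848.
fm × 6.4 + 1 − fm = 5.848  ⇒  fm × (6.4 − 1) = 4.848  ⇒  fm = 0.898.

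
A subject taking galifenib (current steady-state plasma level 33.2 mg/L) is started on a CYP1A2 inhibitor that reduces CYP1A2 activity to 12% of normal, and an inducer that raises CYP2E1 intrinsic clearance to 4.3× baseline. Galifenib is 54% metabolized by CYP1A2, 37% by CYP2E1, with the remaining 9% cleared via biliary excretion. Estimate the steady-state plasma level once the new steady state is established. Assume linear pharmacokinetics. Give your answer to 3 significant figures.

19.0 mg/L

The CYP1A2 pathway (54% of clearance) drops to 0.12× activity: 0.54 × 0.12 = 0.0648.
The CYP2E1 pathway (37% of clearance) is boosted to 4.3× activity: 0.37 × 4.3 = 1.591.
The remaining 9% of clearance is unaffected.
New clearance relative to baseline: 0.0648 + 1.591 + 0.09 = 1.7458.
Steady-state plasma level ∝ 1/CL: new value = 33.2 / 1.7458 = 19.0 mg/L.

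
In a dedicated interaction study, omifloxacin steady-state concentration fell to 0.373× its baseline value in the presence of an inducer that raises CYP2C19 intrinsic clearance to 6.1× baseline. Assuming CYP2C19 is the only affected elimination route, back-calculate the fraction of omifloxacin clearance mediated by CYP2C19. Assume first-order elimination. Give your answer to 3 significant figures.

0.330

Call the CYP2C19 fraction fm. After the interaction, CL_new/CL_old = fm × 6.1 + (1 − fm).
Steady-state concentration ratio = 1 / (new CL fraction), so new CL fraction = 1 / 0.373 = 2.681.
fm × 6.1 + 1 − fm = 2.681  ⇒  fm × (6.1 − 1) = 1.681  ⇒  fm = 0.330.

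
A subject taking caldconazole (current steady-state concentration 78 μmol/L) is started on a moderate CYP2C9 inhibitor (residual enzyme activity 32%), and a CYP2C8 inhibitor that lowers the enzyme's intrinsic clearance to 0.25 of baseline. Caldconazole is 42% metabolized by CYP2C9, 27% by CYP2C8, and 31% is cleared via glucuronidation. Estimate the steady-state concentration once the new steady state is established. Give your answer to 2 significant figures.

1.5 × 10² μmol/L

The CYP2C9 pathway (42% of clearance) is reduced to 0.32× activity: 0.42 × 0.32 = 0.1344.
The CYP2C8 pathway (27% of clearance) falls to 0.25× activity: 0.27 × 0.25 = 0.0675.
The remaining 31% of clearance is unaffected.
New clearance relative to baseline: 0.1344 + 0.0675 + 0.31 = 0.5119.
Steady-state concentration ∝ 1/CL: new value = 78 / 0.5119 = 1.5 × 10² μmol/L.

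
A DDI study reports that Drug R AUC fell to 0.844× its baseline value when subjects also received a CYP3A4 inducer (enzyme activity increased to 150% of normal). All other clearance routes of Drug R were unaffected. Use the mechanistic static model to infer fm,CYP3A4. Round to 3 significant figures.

0.370

Let fm be the CYP3A4 fraction. New clearance relative to baseline = fm × 1.5 + (1 − fm).
AUC ratio = 1 / (new CL fraction), so new CL fraction = 1 / 0.844 = 1.185.
fm × 1.5 + 1 − fm = 1.185  ⇒  fm × (1.5 − 1) = 0.1848  ⇒  fm = 0.370.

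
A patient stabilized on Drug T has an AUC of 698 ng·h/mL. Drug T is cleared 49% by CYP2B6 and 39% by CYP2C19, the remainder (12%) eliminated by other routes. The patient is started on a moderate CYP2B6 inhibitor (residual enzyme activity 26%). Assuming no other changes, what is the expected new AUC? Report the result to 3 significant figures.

1.10 × 10³ ng·h/mL

The CYP2B6 pathway (49% of clearance) falls to 0.26× activity: 0.49 × 0.26 = 0.1274.
CYP2C19 (39%) and the residual 12% are unaffected.
Relative clearance = 0.1274 + 0.39 + 0.12 = 0.6374.
New AUC = baseline ÷ relative clearance = 698 / 0.6374 = 1.10 × 10³ ng·h/mL.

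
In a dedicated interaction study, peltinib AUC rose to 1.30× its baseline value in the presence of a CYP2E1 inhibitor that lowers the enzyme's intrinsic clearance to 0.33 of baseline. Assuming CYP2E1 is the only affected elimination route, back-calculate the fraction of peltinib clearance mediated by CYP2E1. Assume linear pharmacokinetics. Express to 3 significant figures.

0.344

CL'/CL = 1 / 1.30 = 0.7692
0.33·fm + (1 − fm) = 0.7692
fm = (0.7692 − 1) / (0.33 − 1) = 0.344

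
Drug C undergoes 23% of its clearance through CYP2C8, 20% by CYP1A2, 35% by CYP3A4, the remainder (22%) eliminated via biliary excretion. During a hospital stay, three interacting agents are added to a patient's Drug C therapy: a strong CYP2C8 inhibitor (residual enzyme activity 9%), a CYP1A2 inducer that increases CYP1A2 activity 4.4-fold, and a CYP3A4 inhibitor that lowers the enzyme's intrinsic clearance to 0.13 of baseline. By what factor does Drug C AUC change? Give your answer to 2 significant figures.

CYP2C8: 0.23 × 0.09 = 0.0207
CYP1A2: 0.2 × 4.4 = 0.88
CYP3A4: 0.35 × 0.13 = 0.0455
Other: 0.22 (unchanged)
New clearance relative to baseline: 0.0207 + 0.88 + 0.0455 + 0.22 = 1.1662.
AUC ∝ 1/CL: fold-change = 1 / 1.1662 = 0.86.

0.86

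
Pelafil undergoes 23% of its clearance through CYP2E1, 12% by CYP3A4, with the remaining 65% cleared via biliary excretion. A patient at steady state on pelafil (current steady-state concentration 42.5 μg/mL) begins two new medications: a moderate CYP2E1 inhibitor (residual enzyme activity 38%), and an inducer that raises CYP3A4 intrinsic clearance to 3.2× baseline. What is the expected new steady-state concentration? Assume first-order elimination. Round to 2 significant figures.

The CYP2E1 pathway (23% of clearance) falls to 0.38× activity: 0.23 × 0.38 = 0.0874.
The CYP3A4 pathway (12% of clearance) increases to 3.2× activity: 0.12 × 3.2 = 0.384.
Non-CYP routes (65%) are unchanged.
New clearance relative to baseline: 0.0874 + 0.384 + 0.65 = 1.1214.
New steady-state concentration = 42.5 / 1.1214 = 38 μg/mL (concentration scales inversely with clearance).

38 μg/mL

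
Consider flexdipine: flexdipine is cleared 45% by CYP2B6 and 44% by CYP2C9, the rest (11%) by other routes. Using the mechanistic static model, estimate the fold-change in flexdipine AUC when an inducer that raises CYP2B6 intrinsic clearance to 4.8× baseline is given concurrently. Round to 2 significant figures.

CYP2B6: 0.45 × 4.8 = 2.16
CYP2C9: 0.44 (unchanged)
Other: 0.11 (unchanged)
New clearance relative to baseline: 2.16 + 0.44 + 0.11 = 2.71.
AUC is inversely proportional to clearance, so the fold-change is 1 / 2.71 = 0.37.

0.37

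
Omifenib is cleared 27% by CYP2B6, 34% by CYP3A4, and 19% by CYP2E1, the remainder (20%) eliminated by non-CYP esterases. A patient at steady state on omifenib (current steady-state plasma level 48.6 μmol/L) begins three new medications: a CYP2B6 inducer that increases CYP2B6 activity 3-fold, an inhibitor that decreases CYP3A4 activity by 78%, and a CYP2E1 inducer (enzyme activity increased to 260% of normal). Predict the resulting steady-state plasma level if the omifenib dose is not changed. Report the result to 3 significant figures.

The CYP2B6 pathway (27% of clearance) increases to 3× activity: 0.27 × 3 = 0.81.
The CYP3A4 pathway (34% of clearance) is reduced to 0.22× activity: 0.34 × 0.22 = 0.0748.
The CYP2E1 pathway (19% of clearance) is boosted to 2.6× activity: 0.19 × 2.6 = 0.494.
The remaining 20% of clearance is unaffected.
New clearance relative to baseline: 0.81 + 0.0748 + 0.494 + 0.2 = 1.5788.
New steady-state plasma level = 48.6 / 1.5788 = 30.8 μmol/L (concentration scales inversely with clearance).

30.8 μmol/L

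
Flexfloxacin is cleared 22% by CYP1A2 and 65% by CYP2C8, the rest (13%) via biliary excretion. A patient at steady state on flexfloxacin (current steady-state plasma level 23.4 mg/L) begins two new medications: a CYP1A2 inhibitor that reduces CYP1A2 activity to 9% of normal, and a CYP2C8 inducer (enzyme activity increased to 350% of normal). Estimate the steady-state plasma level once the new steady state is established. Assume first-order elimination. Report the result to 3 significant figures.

The CYP1A2 pathway (22% of clearance) is reduced to 0.09× activity: 0.22 × 0.09 = 0.0198.
The CYP2C8 pathway (65% of clearance) is boosted to 3.5× activity: 0.65 × 3.5 = 2.275.
The remaining 13% of clearance is unaffected.
CL_new/CL_old = 0.0198 + 2.275 + 0.13 = 2.4248.
Dividing the baseline by the relative clearance: 23.4 / 2.4248 = 9.65 mg/L.

9.65 mg/L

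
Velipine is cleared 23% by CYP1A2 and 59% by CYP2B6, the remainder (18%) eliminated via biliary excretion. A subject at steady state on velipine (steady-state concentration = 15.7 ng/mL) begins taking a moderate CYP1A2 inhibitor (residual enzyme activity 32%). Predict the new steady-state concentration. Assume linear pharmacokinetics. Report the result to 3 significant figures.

CYP1A2: 0.23 × 0.32 = 0.0736
CYP2B6: 0.59 (unchanged)
Other: 0.18 (unchanged)
Relative clearance = 0.0736 + 0.59 + 0.18 = 0.8436.
New steady-state concentration = baseline ÷ relative clearance = 15.7 / 0.8436 = 18.6 ng/mL.

18.6 ng/mL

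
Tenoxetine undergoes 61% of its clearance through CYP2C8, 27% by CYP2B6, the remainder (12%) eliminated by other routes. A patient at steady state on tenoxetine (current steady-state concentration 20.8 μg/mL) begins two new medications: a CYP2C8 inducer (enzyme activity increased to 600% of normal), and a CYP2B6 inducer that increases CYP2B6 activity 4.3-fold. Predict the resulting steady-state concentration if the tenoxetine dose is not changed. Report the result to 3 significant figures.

The CYP2C8 pathway (61% of clearance) rises to 6× activity: 0.61 × 6 = 3.66.
The CYP2B6 pathway (27% of clearance) increases to 4.3× activity: 0.27 × 4.3 = 1.161.
The remaining 12% of clearance is unaffected.
CL_new/CL_old = 3.66 + 1.161 + 0.12 = 4.941.
Dividing the baseline by the relative clearance: 20.8 / 4.941 = 4.21 μg/mL.

4.21 μg/mL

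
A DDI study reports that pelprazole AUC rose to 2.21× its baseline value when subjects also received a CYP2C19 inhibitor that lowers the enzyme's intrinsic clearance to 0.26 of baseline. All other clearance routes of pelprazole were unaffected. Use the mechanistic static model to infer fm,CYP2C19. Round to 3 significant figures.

Call the CYP2C19 fraction fm. After the interaction, CL_new/CL_old = fm × 0.26 + (1 − fm).
AUC ratio = 1 / (new CL fraction), so new CL fraction = 1 / 2.21 = 0.4525.
fm × 0.26 + 1 − fm = 0.4525  ⇒  fm × (0.26 − 1) = −0.5475  ⇒  fm = 0.740.

0.740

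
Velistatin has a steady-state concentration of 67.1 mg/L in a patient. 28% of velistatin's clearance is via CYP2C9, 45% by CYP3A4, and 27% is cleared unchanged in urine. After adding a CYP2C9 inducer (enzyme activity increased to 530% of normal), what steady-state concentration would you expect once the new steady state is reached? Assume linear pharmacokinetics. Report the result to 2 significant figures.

The CYP2C9 pathway (28% of clearance) is boosted to 5.3× activity: 0.28 × 5.3 = 1.484.
CYP3A4 (45%) and the residual 27% are unaffected.
Relative clearance = 1.484 + 0.45 + 0.27 = 2.204.
New steady-state concentration = baseline ÷ relative clearance = 67.1 / 2.204 = 30 mg/L.

30 mg/L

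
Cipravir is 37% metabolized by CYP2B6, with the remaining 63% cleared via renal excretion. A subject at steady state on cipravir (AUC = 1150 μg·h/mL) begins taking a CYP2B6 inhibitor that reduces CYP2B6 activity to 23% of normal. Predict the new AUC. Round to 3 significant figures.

The CYP2B6 pathway (37% of clearance) is reduced to 0.23× activity: 0.37 × 0.23 = 0.0851.
Non-CYP routes (63%) are unchanged.
Relative clearance = 0.0851 + 0.63 = 0.7151.
With dosing unchanged, AUC scales as 1/CL: 1150 / 0.7151 = 1.61 × 10³ μg·h/mL.

1.61 × 10³ μg·h/mL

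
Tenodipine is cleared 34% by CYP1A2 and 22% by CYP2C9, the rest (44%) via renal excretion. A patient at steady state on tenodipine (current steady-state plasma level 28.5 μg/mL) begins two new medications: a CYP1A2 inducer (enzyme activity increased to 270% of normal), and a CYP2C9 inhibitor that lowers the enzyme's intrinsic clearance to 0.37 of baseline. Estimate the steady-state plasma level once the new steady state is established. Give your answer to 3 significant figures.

19.8 μg/mL

CYP1A2: 0.34 × 2.7 = 0.918
CYP2C9: 0.22 × 0.37 = 0.0814
Other: 0.44 (unchanged)
New clearance relative to baseline: 0.918 + 0.0814 + 0.44 = 1.4394.
Steady-state plasma level ∝ 1/CL: new value = 28.5 / 1.4394 = 19.8 μg/mL.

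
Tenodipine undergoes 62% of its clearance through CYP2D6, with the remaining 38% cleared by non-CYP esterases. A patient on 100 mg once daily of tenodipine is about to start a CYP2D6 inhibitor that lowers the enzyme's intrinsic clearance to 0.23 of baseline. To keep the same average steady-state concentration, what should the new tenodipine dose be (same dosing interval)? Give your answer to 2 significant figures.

The CYP2D6 pathway (62% of clearance) drops to 0.23× activity: 0.62 × 0.23 = 0.1426.
Non-CYP routes (38%) are unchanged.
CL_new/CL_old = 0.1426 + 0.38 = 0.5226.
Exposure is unchanged when dose changes in proportion to clearance. New dose = 100 mg × 0.5226 = 52 mg.

52 mg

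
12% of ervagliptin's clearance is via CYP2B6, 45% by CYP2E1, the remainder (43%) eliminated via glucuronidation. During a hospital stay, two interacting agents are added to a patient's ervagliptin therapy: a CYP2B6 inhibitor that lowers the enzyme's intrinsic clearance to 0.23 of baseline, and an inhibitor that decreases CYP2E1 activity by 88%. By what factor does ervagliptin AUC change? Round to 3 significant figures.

The CYP2B6 pathway (12% of clearance) falls to 0.23× activity: 0.12 × 0.23 = 0.0276.
The CYP2E1 pathway (45% of clearance) is reduced to 0.12× activity: 0.45 × 0.12 = 0.054.
Non-CYP routes (43%) are unchanged.
New clearance relative to baseline: 0.0276 + 0.054 + 0.43 = 0.5116.
AUC ∝ 1/CL: fold-change = 1 / 0.5116 = 1.95.

1.95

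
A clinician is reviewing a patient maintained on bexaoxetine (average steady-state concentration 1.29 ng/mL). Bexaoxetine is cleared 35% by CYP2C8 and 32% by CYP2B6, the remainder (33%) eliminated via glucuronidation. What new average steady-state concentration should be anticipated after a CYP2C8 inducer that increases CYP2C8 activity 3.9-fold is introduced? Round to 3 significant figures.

0.640 ng/mL

CYP2C8: 0.35 × 3.9 = 1.365
CYP2B6: 0.32 (unchanged)
Other: 0.33 (unchanged)
CL_new/CL_old = 1.365 + 0.32 + 0.33 = 2.015.
New average steady-state concentration = baseline ÷ relative clearance = 1.29 / 2.015 = 0.640 ng/mL.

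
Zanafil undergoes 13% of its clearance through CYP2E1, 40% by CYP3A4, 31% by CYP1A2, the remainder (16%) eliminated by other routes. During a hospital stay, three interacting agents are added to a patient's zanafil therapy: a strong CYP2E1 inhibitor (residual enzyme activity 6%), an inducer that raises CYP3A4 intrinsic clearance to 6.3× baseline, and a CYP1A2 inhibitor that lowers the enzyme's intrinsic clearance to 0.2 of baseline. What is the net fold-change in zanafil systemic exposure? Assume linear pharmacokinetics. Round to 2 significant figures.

CYP2E1: 0.13 × 0.06 = 0.0078
CYP3A4: 0.4 × 6.3 = 2.52
CYP1A2: 0.31 × 0.2 = 0.062
Other: 0.16 (unchanged)
CL_new/CL_old = 0.0078 + 2.52 + 0.062 + 0.16 = 2.7498.
Because systemic exposure varies inversely with clearance, the combined effect is 1 / 2.7498 = 0.36.

0.36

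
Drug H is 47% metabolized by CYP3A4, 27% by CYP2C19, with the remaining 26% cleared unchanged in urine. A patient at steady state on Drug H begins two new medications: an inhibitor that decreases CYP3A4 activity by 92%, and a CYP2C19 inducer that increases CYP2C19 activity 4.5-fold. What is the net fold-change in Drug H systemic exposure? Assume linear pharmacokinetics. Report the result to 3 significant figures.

The CYP3A4 pathway (47% of clearance) is reduced to 0.08× activity: 0.47 × 0.08 = 0.0376.
The CYP2C19 pathway (27% of clearance) increases to 4.5× activity: 0.27 × 4.5 = 1.215.
The remaining 26% of clearance is unaffected.
New clearance relative to baseline: 0.0376 + 1.215 + 0.26 = 1.5126.
Because systemic exposure varies inversely with clearance, the combined effect is 1 / 1.5126 = 0.661.

0.661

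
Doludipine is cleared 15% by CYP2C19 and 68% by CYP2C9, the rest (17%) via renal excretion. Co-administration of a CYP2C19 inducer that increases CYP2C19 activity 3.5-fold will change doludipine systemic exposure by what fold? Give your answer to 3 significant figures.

The CYP2C19 pathway (15% of clearance) increases to 3.5× activity: 0.15 × 3.5 = 0.525.
CYP2C9 (68%) and the residual 17% are unaffected.
New clearance relative to baseline: 0.525 + 0.68 + 0.17 = 1.375.
Since systemic exposure ∝ 1/CL, the ratio is 1 / 1.375 = 0.727.

0.727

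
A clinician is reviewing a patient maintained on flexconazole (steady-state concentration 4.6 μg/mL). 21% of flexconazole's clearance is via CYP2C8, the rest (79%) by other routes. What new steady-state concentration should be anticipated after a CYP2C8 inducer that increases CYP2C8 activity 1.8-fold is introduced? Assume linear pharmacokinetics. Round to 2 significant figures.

The CYP2C8 pathway (21% of clearance) rises to 1.8× activity: 0.21 × 1.8 = 0.378.
Non-CYP routes (79%) are unchanged.
Relative clearance = 0.378 + 0.79 = 1.168.
With dosing unchanged, steady-state concentration scales as 1/CL: 4.6 / 1.168 = 3.9 μg/mL.

3.9 μg/mL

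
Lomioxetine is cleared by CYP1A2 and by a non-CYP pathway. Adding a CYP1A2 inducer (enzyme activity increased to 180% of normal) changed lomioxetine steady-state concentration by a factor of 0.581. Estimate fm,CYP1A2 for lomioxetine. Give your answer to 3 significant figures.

0.901

CL'/CL = 1 / 0.581 = 1.721
1.8·fm + (1 − fm) = 1.721
fm = (1.721 − 1) / (1.8 − 1) = 0.901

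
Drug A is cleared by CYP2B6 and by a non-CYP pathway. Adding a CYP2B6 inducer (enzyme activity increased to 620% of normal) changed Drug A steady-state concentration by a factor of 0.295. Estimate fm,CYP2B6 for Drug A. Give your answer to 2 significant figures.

CL'/CL = 1 / 0.295 = 3.39
6.2·fm + (1 − fm) = 3.39
fm = (3.39 − 1) / (6.2 − 1) = 0.46

0.46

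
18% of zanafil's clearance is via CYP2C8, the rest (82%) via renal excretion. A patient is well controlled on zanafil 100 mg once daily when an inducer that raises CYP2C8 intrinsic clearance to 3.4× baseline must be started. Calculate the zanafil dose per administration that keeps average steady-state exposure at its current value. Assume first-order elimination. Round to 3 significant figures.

143 mg

The CYP2C8 pathway (18% of clearance) is boosted to 3.4× activity: 0.18 × 3.4 = 0.612.
Non-CYP routes (82%) are unchanged.
CL_new/CL_old = 0.612 + 0.82 = 1.432.
Css,avg = (dose rate)/CL, so holding Css fixed requires dose ∝ CL: 100 × 1.432 = 143 mg.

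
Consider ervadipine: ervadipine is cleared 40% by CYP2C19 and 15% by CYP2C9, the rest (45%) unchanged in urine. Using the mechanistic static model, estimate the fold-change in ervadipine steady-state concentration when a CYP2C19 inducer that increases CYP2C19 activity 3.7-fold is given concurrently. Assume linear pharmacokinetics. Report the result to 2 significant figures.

0.48

The CYP2C19 pathway (40% of clearance) rises to 3.7× activity: 0.4 × 3.7 = 1.48.
CYP2C9 (15%) and the residual 45% are unaffected.
Relative clearance = 1.48 + 0.15 + 0.45 = 2.08.
Since steady-state concentration ∝ 1/CL, the ratio is 1 / 2.08 = 0.48.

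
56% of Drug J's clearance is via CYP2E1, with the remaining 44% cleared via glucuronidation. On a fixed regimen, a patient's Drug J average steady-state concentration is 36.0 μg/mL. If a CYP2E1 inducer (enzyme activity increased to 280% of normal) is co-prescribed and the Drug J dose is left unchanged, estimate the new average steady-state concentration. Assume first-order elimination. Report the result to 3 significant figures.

17.9 μg/mL

The CYP2E1 pathway (56% of clearance) rises to 2.8× activity: 0.56 × 2.8 = 1.568.
The remaining 44% of clearance is unaffected.
CL_new/CL_old = 1.568 + 0.44 = 2.008.
Average steady-state concentration ∝ 1/CL, so new value = 36.0 / 2.008 = 17.9 μg/mL.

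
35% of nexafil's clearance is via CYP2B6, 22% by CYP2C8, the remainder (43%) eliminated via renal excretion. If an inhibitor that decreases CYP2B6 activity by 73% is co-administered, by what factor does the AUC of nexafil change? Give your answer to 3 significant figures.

1.34

The CYP2B6 pathway (35% of clearance) falls to 0.27× activity: 0.35 × 0.27 = 0.0945.
CYP2C8 (22%) and the residual 43% are unaffected.
New clearance relative to baseline: 0.0945 + 0.22 + 0.43 = 0.7445.
Since AUC ∝ 1/CL, the ratio is 1 / 0.7445 = 1.34.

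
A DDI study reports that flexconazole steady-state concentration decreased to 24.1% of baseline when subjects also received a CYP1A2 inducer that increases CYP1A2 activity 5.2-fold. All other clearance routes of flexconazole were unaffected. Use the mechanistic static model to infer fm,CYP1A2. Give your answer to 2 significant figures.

0.75

Write x for the fraction cleared via CYP1A2. The observed steady-state concentration change means clearance rose to 1/0.241 = 4.149 of baseline.
Only the CYP1A2 route changed, so 4.149 = x·5.2 + (1 − x), giving x = 0.75.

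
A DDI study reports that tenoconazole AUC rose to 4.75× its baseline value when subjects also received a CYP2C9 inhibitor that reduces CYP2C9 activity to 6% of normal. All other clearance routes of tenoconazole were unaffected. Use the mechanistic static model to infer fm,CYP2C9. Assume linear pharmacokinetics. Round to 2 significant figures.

0.84

CL'/CL = 1 / 4.75 = 0.2105
0.06·fm + (1 − fm) = 0.2105
fm = (0.2105 − 1) / (0.06 − 1) = 0.84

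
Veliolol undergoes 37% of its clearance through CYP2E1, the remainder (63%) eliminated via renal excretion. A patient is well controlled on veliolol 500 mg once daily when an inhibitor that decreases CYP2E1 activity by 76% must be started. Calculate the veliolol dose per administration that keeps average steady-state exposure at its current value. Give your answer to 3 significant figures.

359 mg

The CYP2E1 pathway (37% of clearance) is reduced to 0.24× activity: 0.37 × 0.24 = 0.0888.
The remaining 63% of clearance is unaffected.
CL_new/CL_old = 0.0888 + 0.63 = 0.7188.
To maintain the same steady-state level, dose must scale with clearance: new dose = 500 × 0.7188 = 359 mg.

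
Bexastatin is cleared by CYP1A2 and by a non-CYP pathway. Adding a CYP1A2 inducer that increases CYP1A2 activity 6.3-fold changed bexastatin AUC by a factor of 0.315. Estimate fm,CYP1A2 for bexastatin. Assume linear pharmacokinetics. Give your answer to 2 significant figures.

0.41

Call the CYP1A2 fraction fm. After the interaction, CL_new/CL_old = fm × 6.3 + (1 − fm).
AUC ratio = 1 / (new CL fraction), so new CL fraction = 1 / 0.315 = 3.175.
fm × 6.3 + 1 − fm = 3.175  ⇒  fm × (6.3 − 1) = 2.175  ⇒  fm = 0.41.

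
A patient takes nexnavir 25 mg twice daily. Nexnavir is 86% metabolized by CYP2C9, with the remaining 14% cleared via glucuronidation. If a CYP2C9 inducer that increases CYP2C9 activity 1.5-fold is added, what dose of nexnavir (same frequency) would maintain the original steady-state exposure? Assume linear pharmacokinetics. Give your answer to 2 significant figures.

36 mg

The CYP2C9 pathway (86% of clearance) increases to 1.5× activity: 0.86 × 1.5 = 1.29.
Non-CYP routes (14%) are unchanged.
Relative clearance = 1.29 + 0.14 = 1.43.
Css,avg = (dose rate)/CL, so holding Css fixed requires dose ∝ CL: 25 × 1.43 = 36 mg.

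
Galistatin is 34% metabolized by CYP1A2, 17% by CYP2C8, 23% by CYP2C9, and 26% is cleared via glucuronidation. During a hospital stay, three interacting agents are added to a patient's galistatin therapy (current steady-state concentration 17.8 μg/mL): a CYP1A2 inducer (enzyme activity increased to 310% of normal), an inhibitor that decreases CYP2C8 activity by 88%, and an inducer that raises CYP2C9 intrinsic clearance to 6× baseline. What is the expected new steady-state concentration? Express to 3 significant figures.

The CYP1A2 pathway (34% of clearance) is boosted to 3.1× activity: 0.34 × 3.1 = 1.054.
The CYP2C8 pathway (17% of clearance) falls to 0.12× activity: 0.17 × 0.12 = 0.0204.
The CYP2C9 pathway (23% of clearance) rises to 6× activity: 0.23 × 6 = 1.38.
Non-CYP routes (26%) are unchanged.
New clearance relative to baseline: 1.054 + 0.0204 + 1.38 + 0.26 = 2.7144.
Steady-state concentration ∝ 1/CL: new value = 17.8 / 2.7144 = 6.56 μg/mL.

6.56 μg/mL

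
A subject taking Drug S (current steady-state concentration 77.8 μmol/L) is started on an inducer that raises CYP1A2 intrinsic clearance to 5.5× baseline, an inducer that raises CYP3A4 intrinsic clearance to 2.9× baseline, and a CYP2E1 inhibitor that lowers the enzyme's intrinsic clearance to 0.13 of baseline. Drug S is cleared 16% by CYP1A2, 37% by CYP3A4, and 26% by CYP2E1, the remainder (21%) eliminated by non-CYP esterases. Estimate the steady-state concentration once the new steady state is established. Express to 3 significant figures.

The CYP1A2 pathway (16% of clearance) is boosted to 5.5× activity: 0.16 × 5.5 = 0.88.
The CYP3A4 pathway (37% of clearance) rises to 2.9× activity: 0.37 × 2.9 = 1.073.
The CYP2E1 pathway (26% of clearance) is reduced to 0.13× activity: 0.26 × 0.13 = 0.0338.
The remaining 21% of clearance is unaffected.
New clearance relative to baseline: 0.88 + 1.073 + 0.0338 + 0.21 = 2.1968.
Dividing the baseline by the relative clearance: 77.8 / 2.1968 = 35.4 μmol/L.

35.4 μmol/L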